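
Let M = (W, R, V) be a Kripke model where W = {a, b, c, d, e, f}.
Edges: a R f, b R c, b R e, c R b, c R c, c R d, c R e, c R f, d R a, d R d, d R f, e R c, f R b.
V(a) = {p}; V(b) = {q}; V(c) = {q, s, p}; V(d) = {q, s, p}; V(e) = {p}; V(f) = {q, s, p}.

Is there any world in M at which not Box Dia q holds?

No

Let φ = not Box Dia q. Evaluate φ at each world:
  a (successors {f}): φ is false.
  b (successors {c, e}): φ is false.
  c (successors {b, c, d, e, f}): φ is false.
  d (successors {a, d, f}): φ is false.
  e (successors {c}): φ is false.
  f (successors {b}): φ is false.
For instance, at e:
  At e: Box Dia q is true, so not Box Dia q is false.
    At e: Box Dia q requires Dia q at every successor {c}.
      At c: Dia q is true.
    So Box Dia q is true at e.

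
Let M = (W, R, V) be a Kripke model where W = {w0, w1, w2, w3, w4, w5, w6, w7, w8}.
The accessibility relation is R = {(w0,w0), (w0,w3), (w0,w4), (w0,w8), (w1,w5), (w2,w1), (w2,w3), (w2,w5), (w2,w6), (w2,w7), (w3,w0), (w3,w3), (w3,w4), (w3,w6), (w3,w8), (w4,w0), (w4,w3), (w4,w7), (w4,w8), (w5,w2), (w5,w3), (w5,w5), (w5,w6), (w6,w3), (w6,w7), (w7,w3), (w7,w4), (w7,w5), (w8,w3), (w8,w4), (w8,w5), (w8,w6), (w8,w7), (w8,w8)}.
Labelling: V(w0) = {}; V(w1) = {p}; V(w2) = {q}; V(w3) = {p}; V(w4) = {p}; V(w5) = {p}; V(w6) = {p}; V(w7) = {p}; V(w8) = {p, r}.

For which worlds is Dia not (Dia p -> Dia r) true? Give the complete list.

w1, w2, w3, w4, w5, w6, w7, w8

Let φ = Dia not (Dia p -> Dia r). Evaluate φ at each world:
  w0 (successors {w0, w3, w4, w8}): φ is false.
  w1 (successors {w5}): φ is true.
  w2 (successors {w1, w3, w5, w6, w7}): φ is true.
  w3 (successors {w0, w3, w4, w6, w8}): φ is true.
  w4 (successors {w0, w3, w7, w8}): φ is true.
  w5 (successors {w2, w3, w5, w6}): φ is true.
  w6 (successors {w3, w7}): φ is true.
  w7 (successors {w3, w4, w5}): φ is true.
  w8 (successors {w3, w4, w5, w6, w7, w8}): φ is true.
For instance, at w8:
  At w8: Dia not (Dia p -> Dia r) requires not (Dia p -> Dia r) at some successor in {w3, w4, w5, w6, w7, w8}.
    not (Dia p -> Dia r) holds at w5, so Dia not (Dia p -> Dia r) is true at w8.
      At w5: Dia p -> Dia r is false, so not (Dia p -> Dia r) is true.
Satisfying worlds: {w1, w2, w3, w4, w5, w6, w7, w8}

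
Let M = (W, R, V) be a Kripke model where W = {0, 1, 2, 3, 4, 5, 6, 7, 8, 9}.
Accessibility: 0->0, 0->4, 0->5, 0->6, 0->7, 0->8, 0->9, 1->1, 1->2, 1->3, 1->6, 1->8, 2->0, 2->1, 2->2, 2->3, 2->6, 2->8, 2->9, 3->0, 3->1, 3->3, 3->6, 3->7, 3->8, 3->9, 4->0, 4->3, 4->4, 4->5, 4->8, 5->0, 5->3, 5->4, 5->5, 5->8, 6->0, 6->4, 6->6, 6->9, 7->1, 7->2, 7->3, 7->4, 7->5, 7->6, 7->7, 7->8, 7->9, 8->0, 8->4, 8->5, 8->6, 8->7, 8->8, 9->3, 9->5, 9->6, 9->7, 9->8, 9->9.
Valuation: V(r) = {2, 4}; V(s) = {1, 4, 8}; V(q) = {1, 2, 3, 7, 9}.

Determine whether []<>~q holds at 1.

Recall that []ψ holds at a world iff ψ holds at every accessible world, and <>ψ holds iff ψ holds at some accessible world.
At 1: []<>~q requires <>~q at every successor {1, 2, 3, 6, 8}.
  At 1: <>~q is true.
  At 2: <>~q is true.
  At 3: <>~q is true.
  At 6: <>~q is true.
  At 8: <>~q is true.
So []<>~q is true at 1.

Yes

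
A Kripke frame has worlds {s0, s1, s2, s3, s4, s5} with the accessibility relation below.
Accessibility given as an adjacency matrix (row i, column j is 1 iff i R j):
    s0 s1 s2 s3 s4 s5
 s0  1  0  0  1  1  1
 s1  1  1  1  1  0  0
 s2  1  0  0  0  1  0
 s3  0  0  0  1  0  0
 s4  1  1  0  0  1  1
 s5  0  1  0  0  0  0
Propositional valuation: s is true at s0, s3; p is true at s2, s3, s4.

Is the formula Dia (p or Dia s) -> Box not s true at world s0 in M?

No

Recall that Box ψ holds at a world iff ψ holds at every accessible world, and Dia ψ holds iff ψ holds at some accessible world.
At s0: Dia (p or Dia s) is true, Box not s is false, so Dia (p or Dia s) -> Box not s is false.
  At s0: Dia (p or Dia s) requires p or Dia s at some successor in {s0, s3, s4, s5}.
    p or Dia s holds at s0, so Dia (p or Dia s) is true at s0.
      At s0: p is false, Dia s is true, so p or Dia s is true.
  At s0: Box not s requires not s at every successor {s0, s3, s4, s5}.
    not s fails at s0, so Box not s is false at s0.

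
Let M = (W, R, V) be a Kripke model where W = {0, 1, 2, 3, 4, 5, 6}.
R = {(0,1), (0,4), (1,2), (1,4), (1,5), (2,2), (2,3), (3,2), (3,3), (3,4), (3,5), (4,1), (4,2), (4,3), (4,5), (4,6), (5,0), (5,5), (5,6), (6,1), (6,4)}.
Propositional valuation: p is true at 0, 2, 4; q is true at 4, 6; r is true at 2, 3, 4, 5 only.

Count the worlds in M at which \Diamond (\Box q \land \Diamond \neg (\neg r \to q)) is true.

0

Recall that \Box ψ holds at a world iff ψ holds at every accessible world, and \Diamond ψ holds iff ψ holds at some accessible world.
Let φ = \Diamond (\Box q \land \Diamond \neg (\neg r \to q)). Evaluate φ at each world:
  0 (successors {1, 4}): φ is false.
  1 (successors {2, 4, 5}): φ is false.
  2 (successors {2, 3}): φ is false.
  3 (successors {2, 3, 4, 5}): φ is false.
  4 (successors {1, 2, 3, 5, 6}): φ is false.
  5 (successors {0, 5, 6}): φ is false.
  6 (successors {1, 4}): φ is false.
For instance, at 4:
  At 4: \Diamond (\Box q \land \Diamond \neg (\neg r \to q)) requires \Box q \land \Diamond \neg (\neg r \to q) at some successor in {1, 2, 3, 5, 6}.
    At 1: \Box q \land \Diamond \neg (\neg r \to q) is false.
    At 2: \Box q \land \Diamond \neg (\neg r \to q) is false.
    At 3: \Box q \land \Diamond \neg (\neg r \to q) is false.
    At 5: \Box q \land \Diamond \neg (\neg r \to q) is false.
    At 6: \Box q \land \Diamond \neg (\neg r \to q) is false.
  So \Diamond (\Box q \land \Diamond \neg (\neg r \to q)) is false at 4.
Satisfying worlds: none.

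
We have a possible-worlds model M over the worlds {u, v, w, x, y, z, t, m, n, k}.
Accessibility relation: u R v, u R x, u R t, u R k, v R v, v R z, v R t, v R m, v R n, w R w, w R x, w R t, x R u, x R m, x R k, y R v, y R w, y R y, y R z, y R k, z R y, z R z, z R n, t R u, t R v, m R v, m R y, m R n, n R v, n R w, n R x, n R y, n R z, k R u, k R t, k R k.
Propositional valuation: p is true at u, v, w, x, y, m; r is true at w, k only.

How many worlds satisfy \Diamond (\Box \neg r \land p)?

Recall that \Box ψ holds at a world iff ψ holds at every accessible world, and \Diamond ψ holds iff ψ holds at some accessible world.
Let φ = \Diamond (\Box \neg r \land p). Evaluate φ at each world:
  u (successors {v, x, t, k}): φ is true.
  v (successors {v, z, t, m, n}): φ is true.
  w (successors {w, x, t}): φ is false.
  x (successors {u, m, k}): φ is true.
  y (successors {v, w, y, z, k}): φ is true.
  z (successors {y, z, n}): φ is false.
  t (successors {u, v}): φ is true.
  m (successors {v, y, n}): φ is true.
  n (successors {v, w, x, y, z}): φ is true.
  k (successors {u, t, k}): φ is false.
For instance, at y:
  At y: \Diamond (\Box \neg r \land p) requires \Box \neg r \land p at some successor in {v, w, y, z, k}.
    \Box \neg r \land p holds at v, so \Diamond (\Box \neg r \land p) is true at y.
      At v: \Box \neg r is true, p is true, so \Box \neg r \land p is true.
Satisfying worlds: {u, v, x, y, t, m, n}

7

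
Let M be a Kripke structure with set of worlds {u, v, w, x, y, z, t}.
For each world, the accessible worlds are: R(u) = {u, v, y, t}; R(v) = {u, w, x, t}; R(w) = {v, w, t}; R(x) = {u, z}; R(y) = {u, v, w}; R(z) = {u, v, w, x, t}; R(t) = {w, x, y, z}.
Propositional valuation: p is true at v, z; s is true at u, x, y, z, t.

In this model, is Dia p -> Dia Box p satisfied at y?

No

At y: Dia p is true, Dia Box p is false, so Dia p -> Dia Box p is false.
  At y: Dia p requires p at some successor in {u, v, w}.
    p holds at v, so Dia p is true at y.
  At y: Dia Box p requires Box p at some successor in {u, v, w}.
    At u: Box p is false.
    At v: Box p is false.
    At w: Box p is false.
  So Dia Box p is false at y.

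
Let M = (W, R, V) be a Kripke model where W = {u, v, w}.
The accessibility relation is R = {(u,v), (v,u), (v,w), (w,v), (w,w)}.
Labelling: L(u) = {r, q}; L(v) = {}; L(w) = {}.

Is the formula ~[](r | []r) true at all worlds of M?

Yes

Recall that []ψ holds at a world iff ψ holds at every accessible world, and <>ψ holds iff ψ holds at some accessible world.
Let φ = ~[](r | []r). Evaluate φ at each world:
  u (successors {v}): φ is true.
  v (successors {u, w}): φ is true.
  w (successors {v, w}): φ is true.
For instance, at w:
  At w: [](r | []r) is false, so ~[](r | []r) is true.
    At w: [](r | []r) requires r | []r at every successor {v, w}.
      r | []r fails at v, so [](r | []r) is false at w.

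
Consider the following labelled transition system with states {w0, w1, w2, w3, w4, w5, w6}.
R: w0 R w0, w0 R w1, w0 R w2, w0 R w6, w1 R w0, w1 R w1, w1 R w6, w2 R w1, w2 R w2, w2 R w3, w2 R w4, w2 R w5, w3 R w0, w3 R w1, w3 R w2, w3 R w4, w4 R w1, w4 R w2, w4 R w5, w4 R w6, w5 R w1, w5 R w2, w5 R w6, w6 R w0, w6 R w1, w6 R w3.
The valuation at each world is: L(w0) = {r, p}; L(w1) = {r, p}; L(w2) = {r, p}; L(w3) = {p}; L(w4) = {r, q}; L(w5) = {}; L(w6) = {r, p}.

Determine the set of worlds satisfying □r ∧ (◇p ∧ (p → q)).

w5

Let φ = □r ∧ (◇p ∧ (p → q)). Evaluate φ at each world:
  w0 (successors {w0, w1, w2, w6}): φ is false.
  w1 (successors {w0, w1, w6}): φ is false.
  w2 (successors {w1, w2, w3, w4, w5}): φ is false.
  w3 (successors {w0, w1, w2, w4}): φ is false.
  w4 (successors {w1, w2, w5, w6}): φ is false.
  w5 (successors {w1, w2, w6}): φ is true.
  w6 (successors {w0, w1, w3}): φ is false.
For instance, at w3:
  At w3: □r is true, ◇p ∧ (p → q) is false, so □r ∧ (◇p ∧ (p → q)) is false.
    At w3: □r requires r at every successor {w0, w1, w2, w4}.
      At w0: r is true.
      At w1: r is true.
      At w2: r is true.
      At w4: r is true.
    So □r is true at w3.
    At w3: ◇p is true, p → q is false, so ◇p ∧ (p → q) is false.
      At w3: ◇p requires p at some successor in {w0, w1, w2, w4}.
        p holds at w0, so ◇p is true at w3.
Satisfying worlds: {w5}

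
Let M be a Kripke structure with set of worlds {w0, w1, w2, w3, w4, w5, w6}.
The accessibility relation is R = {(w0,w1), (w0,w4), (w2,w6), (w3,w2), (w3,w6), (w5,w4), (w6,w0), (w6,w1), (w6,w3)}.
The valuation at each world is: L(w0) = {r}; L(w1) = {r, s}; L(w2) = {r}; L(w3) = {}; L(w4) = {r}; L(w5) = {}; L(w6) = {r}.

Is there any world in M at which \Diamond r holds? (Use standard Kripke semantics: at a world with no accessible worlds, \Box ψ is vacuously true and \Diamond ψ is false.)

Yes

Let φ = \Diamond r. Evaluate φ at each world:
  w0 (successors {w1, w4}): φ is true.
  w1 (successors ∅): φ is false.
  w2 (successors {w6}): φ is true.
  w3 (successors {w2, w6}): φ is true.
  w4 (successors ∅): φ is false.
  w5 (successors {w4}): φ is true.
  w6 (successors {w0, w1, w3}): φ is true.
Detail at w0 (witness):
  At w0: \Diamond r requires r at some successor in {w1, w4}.
    r holds at w1, so \Diamond r is true at w0.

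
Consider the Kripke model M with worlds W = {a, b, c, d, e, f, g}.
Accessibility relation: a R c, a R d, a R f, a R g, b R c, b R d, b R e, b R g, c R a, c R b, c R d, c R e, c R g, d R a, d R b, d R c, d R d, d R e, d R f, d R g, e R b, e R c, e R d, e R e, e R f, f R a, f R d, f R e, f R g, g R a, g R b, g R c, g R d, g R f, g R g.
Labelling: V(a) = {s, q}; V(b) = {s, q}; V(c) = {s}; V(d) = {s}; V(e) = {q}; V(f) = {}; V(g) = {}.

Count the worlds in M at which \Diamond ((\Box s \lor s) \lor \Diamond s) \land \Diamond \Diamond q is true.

7

Let φ = \Diamond ((\Box s \lor s) \lor \Diamond s) \land \Diamond \Diamond q. Evaluate φ at each world:
  a (successors {c, d, f, g}): φ is true.
  b (successors {c, d, e, g}): φ is true.
  c (successors {a, b, d, e, g}): φ is true.
  d (successors {a, b, c, d, e, f, g}): φ is true.
  e (successors {b, c, d, e, f}): φ is true.
  f (successors {a, d, e, g}): φ is true.
  g (successors {a, b, c, d, f, g}): φ is true.
For instance, at f:
  At f: \Diamond ((\Box s \lor s) \lor \Diamond s) is true, \Diamond \Diamond q is true, so \Diamond ((\Box s \lor s) \lor \Diamond s) \land \Diamond \Diamond q is true.
    At f: \Diamond ((\Box s \lor s) \lor \Diamond s) requires (\Box s \lor s) \lor \Diamond s at some successor in {a, d, e, g}.
      (\Box s \lor s) \lor \Diamond s holds at a, so \Diamond ((\Box s \lor s) \lor \Diamond s) is true at f.
    At f: \Diamond \Diamond q requires \Diamond q at some successor in {a, d, e, g}.
      \Diamond q holds at d, so \Diamond \Diamond q is true at f.
Satisfying worlds: {a, b, c, d, e, f, g}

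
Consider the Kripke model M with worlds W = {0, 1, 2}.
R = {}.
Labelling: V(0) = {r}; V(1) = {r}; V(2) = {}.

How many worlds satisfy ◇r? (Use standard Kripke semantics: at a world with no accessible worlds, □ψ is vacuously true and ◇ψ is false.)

Let φ = ◇r. Evaluate φ at each world:
  0 (successors ∅): φ is false.
  1 (successors ∅): φ is false.
  2 (successors ∅): φ is false.
For instance, at 2:
  At 2: no accessible worlds, so ◇r is false.
Satisfying worlds: none.

0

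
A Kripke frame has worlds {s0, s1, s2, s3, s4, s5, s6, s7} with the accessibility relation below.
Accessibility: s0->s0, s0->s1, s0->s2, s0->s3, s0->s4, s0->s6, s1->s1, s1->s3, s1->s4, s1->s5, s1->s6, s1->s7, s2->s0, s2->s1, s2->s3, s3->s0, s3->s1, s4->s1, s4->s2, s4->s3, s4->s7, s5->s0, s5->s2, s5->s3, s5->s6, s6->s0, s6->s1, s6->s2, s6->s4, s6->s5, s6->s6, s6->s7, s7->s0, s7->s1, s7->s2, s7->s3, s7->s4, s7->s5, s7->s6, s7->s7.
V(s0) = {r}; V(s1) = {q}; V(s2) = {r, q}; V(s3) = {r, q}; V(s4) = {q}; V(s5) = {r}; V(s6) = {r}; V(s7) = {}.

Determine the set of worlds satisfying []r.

Recall that []ψ holds at a world iff ψ holds at every accessible world, and <>ψ holds iff ψ holds at some accessible world.
Let φ = []r. Evaluate φ at each world:
  s0 (successors {s0, s1, s2, s3, s4, s6}): φ is false.
  s1 (successors {s1, s3, s4, s5, s6, s7}): φ is false.
  s2 (successors {s0, s1, s3}): φ is false.
  s3 (successors {s0, s1}): φ is false.
  s4 (successors {s1, s2, s3, s7}): φ is false.
  s5 (successors {s0, s2, s3, s6}): φ is true.
  s6 (successors {s0, s1, s2, s4, s5, s6, s7}): φ is false.
  s7 (successors {s0, s1, s2, s3, s4, s5, s6, s7}): φ is false.
For instance, at s3:
  At s3: []r requires r at every successor {s0, s1}.
    r fails at s1, so []r is false at s3.
Satisfying worlds: {s5}

s5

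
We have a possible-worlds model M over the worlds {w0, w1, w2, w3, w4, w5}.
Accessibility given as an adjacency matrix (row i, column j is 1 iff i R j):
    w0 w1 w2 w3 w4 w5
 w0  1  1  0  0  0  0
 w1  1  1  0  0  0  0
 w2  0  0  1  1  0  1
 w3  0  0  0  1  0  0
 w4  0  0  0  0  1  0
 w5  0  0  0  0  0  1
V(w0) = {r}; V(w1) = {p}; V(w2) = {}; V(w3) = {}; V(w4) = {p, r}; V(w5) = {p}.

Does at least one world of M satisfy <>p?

Recall that <>ψ holds at a world iff ψ holds at some accessible world.
Let φ = <>p. Evaluate φ at each world:
  w0 (successors {w0, w1}): φ is true.
  w1 (successors {w0, w1}): φ is true.
  w2 (successors {w2, w3, w5}): φ is true.
  w3 (successors {w3}): φ is false.
  w4 (successors {w4}): φ is true.
  w5 (successors {w5}): φ is true.
Detail at w0 (witness):
  At w0: <>p requires p at some successor in {w0, w1}.
    p holds at w1, so <>p is true at w0.

Yes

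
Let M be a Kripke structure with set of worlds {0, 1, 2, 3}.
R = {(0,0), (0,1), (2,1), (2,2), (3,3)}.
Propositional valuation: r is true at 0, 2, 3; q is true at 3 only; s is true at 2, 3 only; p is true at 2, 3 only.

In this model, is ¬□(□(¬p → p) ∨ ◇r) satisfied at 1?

No

At 1: □(□(¬p → p) ∨ ◇r) is true, so ¬□(□(¬p → p) ∨ ◇r) is false.
  At 1: no accessible worlds, so □(□(¬p → p) ∨ ◇r) holds vacuously.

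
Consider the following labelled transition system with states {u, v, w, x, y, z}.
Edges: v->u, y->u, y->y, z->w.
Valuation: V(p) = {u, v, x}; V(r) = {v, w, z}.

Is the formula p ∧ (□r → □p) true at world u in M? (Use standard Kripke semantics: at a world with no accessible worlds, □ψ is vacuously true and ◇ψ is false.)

Yes

Recall that □ψ holds at a world iff ψ holds at every accessible world, and ◇ψ holds iff ψ holds at some accessible world.
At u: p is true, □r → □p is true, so p ∧ (□r → □p) is true.
  At u: □r is true, □p is true, so □r → □p is true.
    At u: no accessible worlds, so □r holds vacuously.
    At u: no accessible worlds, so □p holds vacuously.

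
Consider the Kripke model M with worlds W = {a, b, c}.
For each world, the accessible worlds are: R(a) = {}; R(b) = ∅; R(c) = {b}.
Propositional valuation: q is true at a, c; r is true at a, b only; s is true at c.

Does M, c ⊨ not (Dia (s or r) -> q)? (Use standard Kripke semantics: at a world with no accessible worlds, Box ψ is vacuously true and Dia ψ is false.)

At c: Dia (s or r) -> q is true, so not (Dia (s or r) -> q) is false.
  At c: Dia (s or r) is true, q is true, so Dia (s or r) -> q is true.
    At c: Dia (s or r) requires s or r at some successor in {b}.
      s or r holds at b, so Dia (s or r) is true at c.

No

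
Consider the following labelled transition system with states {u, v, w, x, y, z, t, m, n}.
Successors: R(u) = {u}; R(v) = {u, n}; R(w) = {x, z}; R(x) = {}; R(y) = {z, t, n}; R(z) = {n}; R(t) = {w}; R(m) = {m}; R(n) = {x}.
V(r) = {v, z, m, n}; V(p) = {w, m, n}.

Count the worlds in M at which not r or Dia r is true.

Let φ = not r or Dia r. Evaluate φ at each world:
  u (successors {u}): φ is true.
  v (successors {u, n}): φ is true.
  w (successors {x, z}): φ is true.
  x (successors ∅): φ is true.
  y (successors {z, t, n}): φ is true.
  z (successors {n}): φ is true.
  t (successors {w}): φ is true.
  m (successors {m}): φ is true.
  n (successors {x}): φ is false.
For instance, at z:
  At z: not r is false, Dia r is true, so not r or Dia r is true.
    At z: Dia r requires r at some successor in {n}.
      r holds at n, so Dia r is true at z.
Satisfying worlds: {u, v, w, x, y, z, t, m}

8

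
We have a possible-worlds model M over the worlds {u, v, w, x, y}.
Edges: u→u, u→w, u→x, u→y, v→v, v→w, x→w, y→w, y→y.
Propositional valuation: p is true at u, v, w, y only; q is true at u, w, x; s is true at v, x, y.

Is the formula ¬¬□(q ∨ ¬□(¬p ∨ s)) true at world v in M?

At v: ¬□(q ∨ ¬□(¬p ∨ s)) is false, so ¬¬□(q ∨ ¬□(¬p ∨ s)) is true.
  At v: □(q ∨ ¬□(¬p ∨ s)) is true, so ¬□(q ∨ ¬□(¬p ∨ s)) is false.
    At v: □(q ∨ ¬□(¬p ∨ s)) requires q ∨ ¬□(¬p ∨ s) at every successor {v, w}.
      At v: q ∨ ¬□(¬p ∨ s) is true.
      At w: q ∨ ¬□(¬p ∨ s) is true.
    So □(q ∨ ¬□(¬p ∨ s)) is true at v.

Yes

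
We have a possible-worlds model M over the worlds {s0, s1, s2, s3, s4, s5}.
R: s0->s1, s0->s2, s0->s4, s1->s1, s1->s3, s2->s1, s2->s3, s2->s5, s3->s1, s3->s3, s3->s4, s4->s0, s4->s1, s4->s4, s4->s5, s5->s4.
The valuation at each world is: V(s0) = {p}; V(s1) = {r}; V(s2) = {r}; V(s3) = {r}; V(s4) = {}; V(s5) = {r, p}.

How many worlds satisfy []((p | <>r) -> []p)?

Let φ = []((p | <>r) -> []p). Evaluate φ at each world:
  s0 (successors {s1, s2, s4}): φ is false.
  s1 (successors {s1, s3}): φ is false.
  s2 (successors {s1, s3, s5}): φ is false.
  s3 (successors {s1, s3, s4}): φ is false.
  s4 (successors {s0, s1, s4, s5}): φ is false.
  s5 (successors {s4}): φ is false.
For instance, at s5:
  At s5: []((p | <>r) -> []p) requires (p | <>r) -> []p at every successor {s4}.
    (p | <>r) -> []p fails at s4, so []((p | <>r) -> []p) is false at s5.
      At s4: p | <>r is true, []p is false, so (p | <>r) -> []p is false.
Satisfying worlds: none.

0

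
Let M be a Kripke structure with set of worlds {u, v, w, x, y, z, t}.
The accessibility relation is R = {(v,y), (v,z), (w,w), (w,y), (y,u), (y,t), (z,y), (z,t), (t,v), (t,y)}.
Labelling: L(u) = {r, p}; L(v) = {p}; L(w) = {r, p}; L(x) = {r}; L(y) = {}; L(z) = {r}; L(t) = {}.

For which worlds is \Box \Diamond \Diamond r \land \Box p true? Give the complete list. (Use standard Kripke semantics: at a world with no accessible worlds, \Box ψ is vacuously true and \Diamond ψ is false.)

u, x

Recall that \Box ψ holds at a world iff ψ holds at every accessible world, and \Diamond ψ holds iff ψ holds at some accessible world.
Let φ = \Box \Diamond \Diamond r \land \Box p. Evaluate φ at each world:
  u (successors ∅): φ is true.
  v (successors {y, z}): φ is false.
  w (successors {w, y}): φ is false.
  x (successors ∅): φ is true.
  y (successors {u, t}): φ is false.
  z (successors {y, t}): φ is false.
  t (successors {v, y}): φ is false.
For instance, at z:
  At z: \Box \Diamond \Diamond r is false, \Box p is false, so \Box \Diamond \Diamond r \land \Box p is false.
    At z: \Box \Diamond \Diamond r requires \Diamond \Diamond r at every successor {y, t}.
      \Diamond \Diamond r fails at y, so \Box \Diamond \Diamond r is false at z.
    At z: \Box p requires p at every successor {y, t}.
      p fails at y, so \Box p is false at z.
Satisfying worlds: {u, x}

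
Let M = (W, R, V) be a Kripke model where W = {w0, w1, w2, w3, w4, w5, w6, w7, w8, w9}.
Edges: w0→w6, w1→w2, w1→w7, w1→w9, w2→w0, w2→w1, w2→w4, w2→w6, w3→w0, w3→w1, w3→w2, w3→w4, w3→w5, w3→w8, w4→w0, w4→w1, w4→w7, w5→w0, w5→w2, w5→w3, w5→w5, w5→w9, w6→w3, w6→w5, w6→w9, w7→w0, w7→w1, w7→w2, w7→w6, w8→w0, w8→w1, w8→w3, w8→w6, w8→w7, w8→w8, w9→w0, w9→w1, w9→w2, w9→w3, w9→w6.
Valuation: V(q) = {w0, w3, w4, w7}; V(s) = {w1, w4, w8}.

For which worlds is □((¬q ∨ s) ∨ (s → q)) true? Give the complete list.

Recall that □ψ holds at a world iff ψ holds at every accessible world, and ◇ψ holds iff ψ holds at some accessible world.
Let φ = □((¬q ∨ s) ∨ (s → q)). Evaluate φ at each world:
  w0 (successors {w6}): φ is true.
  w1 (successors {w2, w7, w9}): φ is true.
  w2 (successors {w0, w1, w4, w6}): φ is true.
  w3 (successors {w0, w1, w2, w4, w5, w8}): φ is true.
  w4 (successors {w0, w1, w7}): φ is true.
  w5 (successors {w0, w2, w3, w5, w9}): φ is true.
  w6 (successors {w3, w5, w9}): φ is true.
  w7 (successors {w0, w1, w2, w6}): φ is true.
  w8 (successors {w0, w1, w3, w6, w7, w8}): φ is true.
  w9 (successors {w0, w1, w2, w3, w6}): φ is true.
For instance, at w6:
  At w6: □((¬q ∨ s) ∨ (s → q)) requires (¬q ∨ s) ∨ (s → q) at every successor {w3, w5, w9}.
    At w3: (¬q ∨ s) ∨ (s → q) is true.
    At w5: (¬q ∨ s) ∨ (s → q) is true.
    At w9: (¬q ∨ s) ∨ (s → q) is true.
  So □((¬q ∨ s) ∨ (s → q)) is true at w6.
Satisfying worlds: {w0, w1, w2, w3, w4, w5, w6, w7, w8, w9}

w0, w1, w2, w3, w4, w5, w6, w7, w8, w9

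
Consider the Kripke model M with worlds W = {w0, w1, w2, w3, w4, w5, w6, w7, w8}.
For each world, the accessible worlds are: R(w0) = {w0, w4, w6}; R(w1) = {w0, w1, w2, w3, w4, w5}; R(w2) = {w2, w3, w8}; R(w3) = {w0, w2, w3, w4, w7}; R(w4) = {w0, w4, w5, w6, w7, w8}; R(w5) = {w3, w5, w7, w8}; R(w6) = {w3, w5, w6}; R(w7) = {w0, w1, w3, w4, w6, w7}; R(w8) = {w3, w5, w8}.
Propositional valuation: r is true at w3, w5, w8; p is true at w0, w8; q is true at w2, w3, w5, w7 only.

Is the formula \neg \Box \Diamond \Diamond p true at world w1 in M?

Recall that \Box ψ holds at a world iff ψ holds at every accessible world, and \Diamond ψ holds iff ψ holds at some accessible world.
At w1: \Box \Diamond \Diamond p is true, so \neg \Box \Diamond \Diamond p is false.
  At w1: \Box \Diamond \Diamond p requires \Diamond \Diamond p at every successor {w0, w1, w2, w3, w4, w5}.
    At w0: \Diamond \Diamond p is true.
    At w1: \Diamond \Diamond p is true.
    At w2: \Diamond \Diamond p is true.
    At w3: \Diamond \Diamond p is true.
    At w4: \Diamond \Diamond p is true.
    At w5: \Diamond \Diamond p is true.
  So \Box \Diamond \Diamond p is true at w1.

No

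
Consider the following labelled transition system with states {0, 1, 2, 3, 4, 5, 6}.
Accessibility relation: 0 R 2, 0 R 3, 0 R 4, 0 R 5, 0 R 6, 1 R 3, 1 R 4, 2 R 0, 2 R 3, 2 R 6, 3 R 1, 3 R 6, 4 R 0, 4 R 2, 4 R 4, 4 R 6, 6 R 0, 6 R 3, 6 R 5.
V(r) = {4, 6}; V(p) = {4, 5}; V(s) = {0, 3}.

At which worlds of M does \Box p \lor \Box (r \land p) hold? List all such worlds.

5

Recall that \Box ψ holds at a world iff ψ holds at every accessible world, and \Diamond ψ holds iff ψ holds at some accessible world.
Let φ = \Box p \lor \Box (r \land p). Evaluate φ at each world:
  0 (successors {2, 3, 4, 5, 6}): φ is false.
  1 (successors {3, 4}): φ is false.
  2 (successors {0, 3, 6}): φ is false.
  3 (successors {1, 6}): φ is false.
  4 (successors {0, 2, 4, 6}): φ is false.
  5 (successors ∅): φ is true.
  6 (successors {0, 3, 5}): φ is false.
For instance, at 1:
  At 1: \Box p is false, \Box (r \land p) is false, so \Box p \lor \Box (r \land p) is false.
    At 1: \Box p requires p at every successor {3, 4}.
      p fails at 3, so \Box p is false at 1.
    At 1: \Box (r \land p) requires r \land p at every successor {3, 4}.
      r \land p fails at 3, so \Box (r \land p) is false at 1.
Satisfying worlds: {5}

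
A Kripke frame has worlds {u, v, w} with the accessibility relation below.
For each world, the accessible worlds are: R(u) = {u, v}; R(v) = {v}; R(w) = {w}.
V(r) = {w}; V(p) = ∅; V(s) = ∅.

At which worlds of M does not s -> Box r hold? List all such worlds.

Recall that Box ψ holds at a world iff ψ holds at every accessible world, and Dia ψ holds iff ψ holds at some accessible world.
Let φ = not s -> Box r. Evaluate φ at each world:
  u (successors {u, v}): φ is false.
  v (successors {v}): φ is false.
  w (successors {w}): φ is true.
For instance, at w:
  At w: not s is true, Box r is true, so not s -> Box r is true.
    At w: Box r requires r at every successor {w}.
      At w: r is true.
    So Box r is true at w.
Satisfying worlds: {w}

w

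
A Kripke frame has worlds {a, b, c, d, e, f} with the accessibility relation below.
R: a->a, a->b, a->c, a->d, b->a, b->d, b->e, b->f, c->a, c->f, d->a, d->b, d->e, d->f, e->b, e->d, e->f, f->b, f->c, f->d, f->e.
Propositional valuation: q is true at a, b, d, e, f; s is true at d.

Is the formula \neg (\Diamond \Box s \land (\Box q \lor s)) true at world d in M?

Recall that \Box ψ holds at a world iff ψ holds at every accessible world, and \Diamond ψ holds iff ψ holds at some accessible world.
At d: \Diamond \Box s \land (\Box q \lor s) is false, so \neg (\Diamond \Box s \land (\Box q \lor s)) is true.
  At d: \Diamond \Box s is false, \Box q \lor s is true, so \Diamond \Box s \land (\Box q \lor s) is false.
    At d: \Diamond \Box s requires \Box s at some successor in {a, b, e, f}.
      At a: \Box s is false.
      At b: \Box s is false.
      At e: \Box s is false.
      At f: \Box s is false.
    So \Diamond \Box s is false at d.
    At d: \Box q is true, s is true, so \Box q \lor s is true.
      At d: \Box q requires q at every successor {a, b, e, f}.
        At a: q is true.
        At b: q is true.
        At e: q is true.
        At f: q is true.
      So \Box q is true at d.

Yes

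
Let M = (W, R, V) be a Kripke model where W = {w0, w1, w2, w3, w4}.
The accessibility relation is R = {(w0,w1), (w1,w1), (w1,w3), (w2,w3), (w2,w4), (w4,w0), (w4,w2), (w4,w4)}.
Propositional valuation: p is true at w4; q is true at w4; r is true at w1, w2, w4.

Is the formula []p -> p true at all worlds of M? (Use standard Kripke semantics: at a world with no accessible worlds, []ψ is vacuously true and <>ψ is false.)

Recall that []ψ holds at a world iff ψ holds at every accessible world, and <>ψ holds iff ψ holds at some accessible world.
Let φ = []p -> p. Evaluate φ at each world:
  w0 (successors {w1}): φ is true.
  w1 (successors {w1, w3}): φ is true.
  w2 (successors {w3, w4}): φ is true.
  w3 (successors ∅): φ is false.
  w4 (successors {w0, w2, w4}): φ is true.
Detail at w3 (counterexample):
  At w3: []p is true, p is false, so []p -> p is false.
    At w3: no accessible worlds, so []p holds vacuously.

No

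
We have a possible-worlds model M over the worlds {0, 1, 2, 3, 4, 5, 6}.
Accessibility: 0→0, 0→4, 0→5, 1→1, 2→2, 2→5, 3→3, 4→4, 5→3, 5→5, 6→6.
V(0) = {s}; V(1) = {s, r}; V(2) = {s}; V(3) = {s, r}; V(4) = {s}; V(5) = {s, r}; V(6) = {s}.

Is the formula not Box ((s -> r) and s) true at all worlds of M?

Let φ = not Box ((s -> r) and s). Evaluate φ at each world:
  0 (successors {0, 4, 5}): φ is true.
  1 (successors {1}): φ is false.
  2 (successors {2, 5}): φ is true.
  3 (successors {3}): φ is false.
  4 (successors {4}): φ is true.
  5 (successors {3, 5}): φ is false.
  6 (successors {6}): φ is true.
Detail at 1 (counterexample):
  At 1: Box ((s -> r) and s) is true, so not Box ((s -> r) and s) is false.
    At 1: Box ((s -> r) and s) requires (s -> r) and s at every successor {1}.
      At 1: (s -> r) and s is true.
    So Box ((s -> r) and s) is true at 1.

No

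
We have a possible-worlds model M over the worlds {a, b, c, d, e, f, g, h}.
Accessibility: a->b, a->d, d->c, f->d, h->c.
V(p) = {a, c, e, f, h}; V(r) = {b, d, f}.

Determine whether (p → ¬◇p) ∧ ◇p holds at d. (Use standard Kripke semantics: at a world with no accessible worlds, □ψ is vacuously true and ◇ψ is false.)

Recall that ◇ψ holds at a world iff ψ holds at some accessible world.
At d: p → ¬◇p is true, ◇p is true, so (p → ¬◇p) ∧ ◇p is true.
  At d: p is false, ¬◇p is false, so p → ¬◇p is true.
    At d: ◇p is true, so ¬◇p is false.
      At d: ◇p requires p at some successor in {c}.
        p holds at c, so ◇p is true at d.
  At d: ◇p requires p at some successor in {c}.
    p holds at c, so ◇p is true at d.

Yes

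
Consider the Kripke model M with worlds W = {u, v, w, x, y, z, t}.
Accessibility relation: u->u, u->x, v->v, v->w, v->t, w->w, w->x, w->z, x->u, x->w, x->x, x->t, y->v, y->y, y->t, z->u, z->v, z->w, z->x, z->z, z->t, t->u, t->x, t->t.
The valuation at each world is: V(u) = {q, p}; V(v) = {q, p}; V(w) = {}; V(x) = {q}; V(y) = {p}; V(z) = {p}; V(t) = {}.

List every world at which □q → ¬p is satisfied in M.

v, w, x, y, z, t

Let φ = □q → ¬p. Evaluate φ at each world:
  u (successors {u, x}): φ is false.
  v (successors {v, w, t}): φ is true.
  w (successors {w, x, z}): φ is true.
  x (successors {u, w, x, t}): φ is true.
  y (successors {v, y, t}): φ is true.
  z (successors {u, v, w, x, z, t}): φ is true.
  t (successors {u, x, t}): φ is true.
For instance, at z:
  At z: □q is false, ¬p is false, so □q → ¬p is true.
    At z: □q requires q at every successor {u, v, w, x, z, t}.
      q fails at w, so □q is false at z.
Satisfying worlds: {v, w, x, y, z, t}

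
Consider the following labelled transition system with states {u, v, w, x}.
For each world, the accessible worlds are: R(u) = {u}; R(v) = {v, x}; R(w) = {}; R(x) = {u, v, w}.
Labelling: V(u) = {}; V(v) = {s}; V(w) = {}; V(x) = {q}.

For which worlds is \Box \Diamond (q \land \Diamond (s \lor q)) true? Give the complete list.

w

Recall that \Box ψ holds at a world iff ψ holds at every accessible world, and \Diamond ψ holds iff ψ holds at some accessible world.
Let φ = \Box \Diamond (q \land \Diamond (s \lor q)). Evaluate φ at each world:
  u (successors {u}): φ is false.
  v (successors {v, x}): φ is false.
  w (successors ∅): φ is true.
  x (successors {u, v, w}): φ is false.
For instance, at u:
  At u: \Box \Diamond (q \land \Diamond (s \lor q)) requires \Diamond (q \land \Diamond (s \lor q)) at every successor {u}.
    \Diamond (q \land \Diamond (s \lor q)) fails at u, so \Box \Diamond (q \land \Diamond (s \lor q)) is false at u.
      At u: \Diamond (q \land \Diamond (s \lor q)) requires q \land \Diamond (s \lor q) at some successor in {u}.
        At u: q \land \Diamond (s \lor q) is false.
      So \Diamond (q \land \Diamond (s \lor q)) is false at u.
Satisfying worlds: {w}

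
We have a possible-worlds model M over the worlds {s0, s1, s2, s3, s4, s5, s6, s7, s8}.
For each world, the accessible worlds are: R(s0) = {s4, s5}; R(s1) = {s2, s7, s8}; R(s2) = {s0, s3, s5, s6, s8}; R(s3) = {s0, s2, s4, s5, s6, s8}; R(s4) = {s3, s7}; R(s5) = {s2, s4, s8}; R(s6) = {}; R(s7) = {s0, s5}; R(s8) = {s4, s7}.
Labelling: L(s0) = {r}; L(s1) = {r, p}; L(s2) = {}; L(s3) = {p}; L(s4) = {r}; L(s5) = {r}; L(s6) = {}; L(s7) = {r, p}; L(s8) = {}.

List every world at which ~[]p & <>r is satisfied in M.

Let φ = ~[]p & <>r. Evaluate φ at each world:
  s0 (successors {s4, s5}): φ is true.
  s1 (successors {s2, s7, s8}): φ is true.
  s2 (successors {s0, s3, s5, s6, s8}): φ is true.
  s3 (successors {s0, s2, s4, s5, s6, s8}): φ is true.
  s4 (successors {s3, s7}): φ is false.
  s5 (successors {s2, s4, s8}): φ is true.
  s6 (successors ∅): φ is false.
  s7 (successors {s0, s5}): φ is true.
  s8 (successors {s4, s7}): φ is true.
For instance, at s4:
  At s4: ~[]p is false, <>r is true, so ~[]p & <>r is false.
    At s4: []p is true, so ~[]p is false.
      At s4: []p requires p at every successor {s3, s7}.
        At s3: p is true.
        At s7: p is true.
      So []p is true at s4.
    At s4: <>r requires r at some successor in {s3, s7}.
      r holds at s7, so <>r is true at s4.
Satisfying worlds: {s0, s1, s2, s3, s5, s7, s8}

s0, s1, s2, s3, s5, s7, s8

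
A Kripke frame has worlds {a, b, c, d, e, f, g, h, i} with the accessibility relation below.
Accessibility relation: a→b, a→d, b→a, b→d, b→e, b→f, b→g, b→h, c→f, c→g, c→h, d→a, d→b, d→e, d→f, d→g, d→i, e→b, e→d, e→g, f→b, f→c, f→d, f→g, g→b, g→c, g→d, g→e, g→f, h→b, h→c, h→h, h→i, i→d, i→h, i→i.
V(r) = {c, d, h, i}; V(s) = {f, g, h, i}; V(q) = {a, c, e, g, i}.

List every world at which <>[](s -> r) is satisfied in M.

Let φ = <>[](s -> r). Evaluate φ at each world:
  a (successors {b, d}): φ is false.
  b (successors {a, d, e, f, g, h}): φ is true.
  c (successors {f, g, h}): φ is true.
  d (successors {a, b, e, f, g, i}): φ is true.
  e (successors {b, d, g}): φ is false.
  f (successors {b, c, d, g}): φ is false.
  g (successors {b, c, d, e, f}): φ is false.
  h (successors {b, c, h, i}): φ is true.
  i (successors {d, h, i}): φ is true.
For instance, at g:
  At g: <>[](s -> r) requires [](s -> r) at some successor in {b, c, d, e, f}.
    At b: [](s -> r) is false.
    At c: [](s -> r) is false.
    At d: [](s -> r) is false.
    At e: [](s -> r) is false.
    At f: [](s -> r) is false.
  So <>[](s -> r) is false at g.
Satisfying worlds: {b, c, d, h, i}

b, c, d, h, i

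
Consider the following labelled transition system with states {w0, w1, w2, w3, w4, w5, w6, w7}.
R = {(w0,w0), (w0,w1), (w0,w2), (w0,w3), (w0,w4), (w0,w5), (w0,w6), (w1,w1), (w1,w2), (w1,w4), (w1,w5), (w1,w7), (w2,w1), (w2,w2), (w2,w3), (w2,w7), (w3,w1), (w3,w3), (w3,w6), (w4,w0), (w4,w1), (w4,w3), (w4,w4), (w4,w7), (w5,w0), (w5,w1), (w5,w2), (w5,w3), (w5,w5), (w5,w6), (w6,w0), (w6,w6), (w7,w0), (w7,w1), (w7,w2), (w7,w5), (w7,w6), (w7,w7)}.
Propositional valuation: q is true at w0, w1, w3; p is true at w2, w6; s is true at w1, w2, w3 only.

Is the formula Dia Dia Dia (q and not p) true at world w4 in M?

At w4: Dia Dia Dia (q and not p) requires Dia Dia (q and not p) at some successor in {w0, w1, w3, w4, w7}.
  Dia Dia (q and not p) holds at w0, so Dia Dia Dia (q and not p) is true at w4.
    At w0: Dia Dia (q and not p) requires Dia (q and not p) at some successor in {w0, w1, w2, w3, w4, w5, w6}.
      Dia (q and not p) holds at w0, so Dia Dia (q and not p) is true at w0.

Yes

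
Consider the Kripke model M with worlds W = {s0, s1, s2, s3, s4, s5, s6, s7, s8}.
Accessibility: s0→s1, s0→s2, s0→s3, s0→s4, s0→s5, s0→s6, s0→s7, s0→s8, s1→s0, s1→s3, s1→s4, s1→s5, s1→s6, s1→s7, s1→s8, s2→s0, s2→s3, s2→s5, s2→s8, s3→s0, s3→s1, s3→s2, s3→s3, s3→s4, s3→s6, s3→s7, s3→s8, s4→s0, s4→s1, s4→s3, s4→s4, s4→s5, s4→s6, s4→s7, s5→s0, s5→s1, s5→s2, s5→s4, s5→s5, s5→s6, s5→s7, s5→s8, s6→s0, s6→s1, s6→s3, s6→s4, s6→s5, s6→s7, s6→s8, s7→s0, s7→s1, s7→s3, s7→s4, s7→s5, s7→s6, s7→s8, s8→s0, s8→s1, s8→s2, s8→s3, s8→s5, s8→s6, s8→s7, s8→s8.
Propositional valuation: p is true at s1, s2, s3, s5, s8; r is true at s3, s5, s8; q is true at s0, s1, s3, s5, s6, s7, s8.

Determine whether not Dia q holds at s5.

At s5: Dia q is true, so not Dia q is false.
  At s5: Dia q requires q at some successor in {s0, s1, s2, s4, s5, s6, s7, s8}.
    q holds at s0, so Dia q is true at s5.

No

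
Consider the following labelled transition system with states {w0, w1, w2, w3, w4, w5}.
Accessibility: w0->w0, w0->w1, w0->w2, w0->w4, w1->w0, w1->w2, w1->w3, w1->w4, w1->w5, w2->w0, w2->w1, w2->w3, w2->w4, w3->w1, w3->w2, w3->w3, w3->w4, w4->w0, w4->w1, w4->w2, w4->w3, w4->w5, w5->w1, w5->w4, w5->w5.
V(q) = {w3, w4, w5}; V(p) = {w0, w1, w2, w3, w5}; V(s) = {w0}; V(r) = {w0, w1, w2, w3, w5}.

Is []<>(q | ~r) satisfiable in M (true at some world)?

Recall that []ψ holds at a world iff ψ holds at every accessible world, and <>ψ holds iff ψ holds at some accessible world.
Let φ = []<>(q | ~r). Evaluate φ at each world:
  w0 (successors {w0, w1, w2, w4}): φ is true.
  w1 (successors {w0, w2, w3, w4, w5}): φ is true.
  w2 (successors {w0, w1, w3, w4}): φ is true.
  w3 (successors {w1, w2, w3, w4}): φ is true.
  w4 (successors {w0, w1, w2, w3, w5}): φ is true.
  w5 (successors {w1, w4, w5}): φ is true.
Detail at w0 (witness):
  At w0: []<>(q | ~r) requires <>(q | ~r) at every successor {w0, w1, w2, w4}.
    At w0: <>(q | ~r) is true.
    At w1: <>(q | ~r) is true.
    At w2: <>(q | ~r) is true.
    At w4: <>(q | ~r) is true.
  So []<>(q | ~r) is true at w0.

Yes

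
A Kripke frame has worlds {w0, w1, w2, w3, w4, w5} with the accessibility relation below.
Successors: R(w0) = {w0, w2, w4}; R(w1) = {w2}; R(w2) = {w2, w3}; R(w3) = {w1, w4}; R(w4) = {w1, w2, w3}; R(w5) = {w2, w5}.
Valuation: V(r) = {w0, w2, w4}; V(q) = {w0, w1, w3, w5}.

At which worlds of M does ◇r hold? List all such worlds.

Let φ = ◇r. Evaluate φ at each world:
  w0 (successors {w0, w2, w4}): φ is true.
  w1 (successors {w2}): φ is true.
  w2 (successors {w2, w3}): φ is true.
  w3 (successors {w1, w4}): φ is true.
  w4 (successors {w1, w2, w3}): φ is true.
  w5 (successors {w2, w5}): φ is true.
For instance, at w1:
  At w1: ◇r requires r at some successor in {w2}.
    r holds at w2, so ◇r is true at w1.
Satisfying worlds: {w0, w1, w2, w3, w4, w5}

w0, w1, w2, w3, w4, w5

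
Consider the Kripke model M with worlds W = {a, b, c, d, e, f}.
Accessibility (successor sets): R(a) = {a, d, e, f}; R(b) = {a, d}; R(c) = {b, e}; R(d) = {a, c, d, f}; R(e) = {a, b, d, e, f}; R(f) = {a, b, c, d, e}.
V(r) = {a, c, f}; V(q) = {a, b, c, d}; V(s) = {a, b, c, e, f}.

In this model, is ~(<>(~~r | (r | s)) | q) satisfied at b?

No

Recall that <>ψ holds at a world iff ψ holds at some accessible world.
At b: <>(~~r | (r | s)) | q is true, so ~(<>(~~r | (r | s)) | q) is false.
  At b: <>(~~r | (r | s)) is true, q is true, so <>(~~r | (r | s)) | q is true.
    At b: <>(~~r | (r | s)) requires ~~r | (r | s) at some successor in {a, d}.
      ~~r | (r | s) holds at a, so <>(~~r | (r | s)) is true at b.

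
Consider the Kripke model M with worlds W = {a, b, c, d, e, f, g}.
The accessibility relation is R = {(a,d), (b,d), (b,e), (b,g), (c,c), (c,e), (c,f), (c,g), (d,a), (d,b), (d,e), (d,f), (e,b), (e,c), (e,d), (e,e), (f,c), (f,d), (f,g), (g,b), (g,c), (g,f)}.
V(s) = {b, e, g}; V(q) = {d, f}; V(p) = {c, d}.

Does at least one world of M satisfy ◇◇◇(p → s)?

Yes

Recall that ◇ψ holds at a world iff ψ holds at some accessible world.
Let φ = ◇◇◇(p → s). Evaluate φ at each world:
  a (successors {d}): φ is true.
  b (successors {d, e, g}): φ is true.
  c (successors {c, e, f, g}): φ is true.
  d (successors {a, b, e, f}): φ is true.
  e (successors {b, c, d, e}): φ is true.
  f (successors {c, d, g}): φ is true.
  g (successors {b, c, f}): φ is true.
Detail at a (witness):
  At a: ◇◇◇(p → s) requires ◇◇(p → s) at some successor in {d}.
    ◇◇(p → s) holds at d, so ◇◇◇(p → s) is true at a.
      At d: ◇◇(p → s) requires ◇(p → s) at some successor in {a, b, e, f}.
        ◇(p → s) holds at b, so ◇◇(p → s) is true at d.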